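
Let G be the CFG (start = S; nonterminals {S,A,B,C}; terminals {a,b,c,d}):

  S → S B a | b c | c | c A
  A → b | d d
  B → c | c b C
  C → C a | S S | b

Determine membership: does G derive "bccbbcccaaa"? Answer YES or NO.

Convert to CNF:
  S -> S X5 | T1 A | T2 T1 | c
  A -> T0 T0 | b
  B -> T1 X4 | c
  C -> C T3 | S S | b
  T0 -> d
  T1 -> c
  T2 -> b
  T3 -> a
  X4 -> T2 C
  X5 -> B T3

CYK table (by increasing span):
  [0..0]={A,C,T2}  "b"  orig:{A,C}
  [1..1]={B,S,T1}  "c"  orig:{B,S}
  [2..2]={B,S,T1}  "c"  orig:{B,S}
  [3..3]={A,C,T2}  "b"  orig:{A,C}
  [4..4]={A,C,T2}  "b"  orig:{A,C}
  [5..5]={B,S,T1}  "c"  orig:{B,S}
  [6..6]={B,S,T1}  "c"  orig:{B,S}
  [7..7]={B,S,T1}  "c"  orig:{B,S}
  [8..8]={T3}  "a"  orig:{}
  [9..9]={T3}  "a"  orig:{}
  [10..10]={T3}  "a"  orig:{}
  [0..1]={S}  "bc"
  [1..2]={C}  "cc"
  [2..3]={S}  "cb"
  [3..4]={X4}  "bb"  orig:{}
  [4..5]={S}  "bc"
  [5..6]={C}  "cc"
  [6..7]={C}  "cc"
  [7..8]={X5}  "ca"  orig:{}
  [8..9]=∅  "aa"
  [9..10]=∅  "aa"
  [0..2]={C,X4}  "bcc"  orig:{C}
  [1..3]={C}  "ccb"
  [2..4]={B}  "cbb"
  [3..5]=∅  "bbc"
  [4..6]={C,X4}  "bcc"  orig:{C}
  [5..7]=∅  "ccc"
  [6..8]={C,S}  "cca"
  [7..9]=∅  "caa"
  [8..10]=∅  "aaa"
  [0..3]={C,X4}  "bccb"  orig:{C}
  [1..4]=∅  "ccbb"
  [2..5]={C}  "cbbc"
  [3..6]={X4}  "bbcc"  orig:{}
  [4..7]=∅  "bccc"
  [5..8]={C}  "ccca"
  [6..9]={C}  "ccaa"
  [7..10]=∅  "caaa"
  [0..4]=∅  "bccbb"
  [1..5]=∅  "ccbbc"
  [2..6]={B}  "cbbcc"
  [3..7]=∅  "bbccc"
  [4..8]={C,X4}  "bccca"  orig:{C}
  [5..9]={C}  "cccaa"
  [6..10]={C}  "ccaaa"
  [0..5]=∅  "bccbbc"
  [1..6]=∅  "ccbbcc"
  [2..7]=∅  "cbbccc"
  [3..8]={X4}  "bbccca"  orig:{}
  [4..9]={C,X4}  "bcccaa"  orig:{C}
  [5..10]={C}  "cccaaa"
  [0..6]=∅  "bccbbcc"
  [1..7]=∅  "ccbbccc"
  [2..8]={B}  "cbbccca"
  [3..9]={X4}  "bbcccaa"  orig:{}
  [4..10]={C,X4}  "bcccaaa"  orig:{C}
  [0..7]=∅  "bccbbccc"
  [1..8]=∅  "ccbbccca"
  [2..9]={B,X5}  "cbbcccaa"  orig:{B}
  [3..10]={X4}  "bbcccaaa"  orig:{}
  [0..8]=∅  "bccbbccca"
  [1..9]={S}  "ccbbcccaa"
  [2..10]={B,X5}  "cbbcccaaa"  orig:{B}
  [0..9]={S}  "bccbbcccaa"
  [1..10]={S}  "ccbbcccaaa"
  [0..10]={S}  "bccbbcccaaa"

S ∈ T[0,10] ⇒ YES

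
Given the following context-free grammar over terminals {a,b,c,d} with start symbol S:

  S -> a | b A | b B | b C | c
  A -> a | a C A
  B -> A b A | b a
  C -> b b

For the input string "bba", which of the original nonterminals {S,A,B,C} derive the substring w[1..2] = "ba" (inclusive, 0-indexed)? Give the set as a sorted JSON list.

CNF form of G:
  S -> T1 A | T1 B | T1 C | a | c
  A -> T0 X2 | a
  B -> A X3 | T1 T0
  C -> T1 T1
  T0 -> a
  T1 -> b
  X2 -> C A
  X3 -> T1 A

Fill CYK table bottom-up, restricted to cells inside w[1..2]:
  T[1,1] 'b' = {T1}  orig:{}
  T[2,2] 'a' = {A,S,T0}  orig:{A,S}
  T[1,2] 'ba' = {B,S,X3}  orig:{B,S}

Original NTs in T[1,2] deriving "ba": ["B", "S"]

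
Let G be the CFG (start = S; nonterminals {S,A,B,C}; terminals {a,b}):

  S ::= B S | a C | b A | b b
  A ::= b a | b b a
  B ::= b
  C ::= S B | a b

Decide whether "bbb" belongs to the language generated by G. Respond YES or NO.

Convert to CNF:
  S -> B S | T0 A | T0 T0 | T1 C
  A -> T0 T1 | T0 X2
  B -> b
  C -> S B | T1 T0
  T0 -> b
  T1 -> a
  X2 -> T0 T1

CYK fill:
  [0..0]={B,T0}  "b"  orig:{B}
  [1..1]={B,T0}  "b"  orig:{B}
  [2..2]={B,T0}  "b"  orig:{B}
  [0..1]={S}  "bb"
  [1..2]={S}  "bb"
  [0..2]={C,S}  "bbb"

S ∈ T[0,2] ⇒ YES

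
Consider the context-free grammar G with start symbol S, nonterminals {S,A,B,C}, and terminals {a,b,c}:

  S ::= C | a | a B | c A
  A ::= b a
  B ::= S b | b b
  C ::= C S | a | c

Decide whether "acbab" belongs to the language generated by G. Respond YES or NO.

CNF form of G:
  S -> C S | T1 B | T2 A | a | c
  A -> T0 T1
  B -> S T0 | T0 T0
  C -> C S | a | c
  T0 -> b
  T1 -> a
  T2 -> c

CYK table (by increasing span):
  T[0,0] 'a' = {C,S,T1}  orig:{C,S}
  T[1,1] 'c' = {C,S,T2}  orig:{C,S}
  T[2,2] 'b' = {T0}  orig:{}
  T[3,3] 'a' = {C,S,T1}  orig:{C,S}
  T[4,4] 'b' = {T0}  orig:{}
  T[0,1] 'ac' = {C,S}
  T[1,2] 'cb' = {B}
  T[2,3] 'ba' = {A}
  T[3,4] 'ab' = {B}
  T[0,2] 'acb' = {B,S}
  T[1,3] 'cba' = {S}
  T[2,4] 'bab' = ∅
  T[0,3] 'acba' = {C,S}
  T[1,4] 'cbab' = {B}
  T[0,4] 'acbab' = {B,S}

S ∈ T[0,4] ⇒ YES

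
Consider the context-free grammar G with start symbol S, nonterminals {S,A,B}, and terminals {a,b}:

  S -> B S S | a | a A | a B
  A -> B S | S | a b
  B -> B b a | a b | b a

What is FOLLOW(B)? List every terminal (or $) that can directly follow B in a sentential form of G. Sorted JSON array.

FIRST sets, iterate to fixpoint:
[1]
  A via A→a b: +{a}
  B via B→a b: +{a}
  B via B→b a: +{b}
  S via S→B S S: +{a,b}
  FIRST[S]={a,b}  FIRST[A]={a}  FIRST[B]={a,b}
[2]
  A via A→B S: +{b}
  FIRST[S]={a,b}  FIRST[A]={a,b}  FIRST[B]={a,b}
[3] done
  FIRST[S]={a,b}  FIRST[A]={a,b}  FIRST[B]={a,b}

FOLLOW iteration:
seed FOLLOW(S) with $
[1]
  A→B S: FOLLOW(B) ⊇ FIRST(S) = {a,b}; new: +{a,b}
  S→B S S: FOLLOW(S) ⊇ FIRST(S) = {a,b}; new: +{a,b}
  S→a A: FOLLOW(A) ⊇ FOLLOW(S) ⊇ {$,a,b}; new: +{$,a,b}
  S→a B: FOLLOW(B) ⊇ FOLLOW(S) ⊇ {$,a,b}; new: +{$}
  S: {$,a,b}  A: {$,a,b}  B: {$,a,b}
[2] — fixpoint
  S: {$,a,b}  A: {$,a,b}  B: {$,a,b}

FOLLOW(B) = ["$", "a", "b"]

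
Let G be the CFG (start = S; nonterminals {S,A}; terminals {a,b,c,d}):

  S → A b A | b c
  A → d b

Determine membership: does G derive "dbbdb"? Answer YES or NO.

Convert to CNF:
  S -> A X3 | T1 T2
  A -> T0 T1
  T0 -> d
  T1 -> b
  T2 -> c
  X3 -> T1 A

CYK fill:
  [0..0]={T0}  "d"  orig:{}
  [1..1]={T1}  "b"  orig:{}
  [2..2]={T1}  "b"  orig:{}
  [3..3]={T0}  "d"  orig:{}
  [4..4]={T1}  "b"  orig:{}
  [0..1]={A}  "db"
  [1..2]=∅  "bb"
  [2..3]=∅  "bd"
  [3..4]={A}  "db"
  [0..2]=∅  "dbb"
  [1..3]=∅  "bbd"
  [2..4]={X3}  "bdb"  orig:{}
  [0..3]=∅  "dbbd"
  [1..4]=∅  "bbdb"
  [0..4]={S}  "dbbdb"

S ∈ T[0,4] ⇒ YES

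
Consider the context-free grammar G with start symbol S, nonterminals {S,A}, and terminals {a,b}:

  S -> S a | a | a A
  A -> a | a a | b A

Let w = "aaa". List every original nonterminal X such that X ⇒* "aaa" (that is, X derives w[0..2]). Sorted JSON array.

Convert to CNF:
  S -> S T0 | T0 A | a
  A -> T0 T0 | T1 A | a
  T0 -> a
  T1 -> b

CYK table (by increasing span), restricted to cells inside w[0..2]:
  [0..0]={A,S,T0}  "a"  orig:{A,S}
  [1..1]={A,S,T0}  "a"  orig:{A,S}
  [2..2]={A,S,T0}  "a"  orig:{A,S}
  [0..1]={A,S}  "aa"
  [1..2]={A,S}  "aa"
  [0..2]={S}  "aaa"

Original NTs in T[0,2] deriving "aaa": ["S"]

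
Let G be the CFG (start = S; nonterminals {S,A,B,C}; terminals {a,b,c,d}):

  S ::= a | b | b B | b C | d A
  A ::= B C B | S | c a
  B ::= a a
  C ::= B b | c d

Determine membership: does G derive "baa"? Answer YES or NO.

Convert to CNF:
  S -> T0 B | T0 C | T3 A | a | b
  A -> B X4 | T0 B | T0 C | T1 T2 | T3 A | a | b
  B -> T2 T2
  C -> B T0 | T1 T3
  T0 -> b
  T1 -> c
  T2 -> a
  T3 -> d
  X4 -> C B

CYK table (by increasing span):
  T[0,0] 'b' = {A,S,T0}  orig:{A,S}
  T[1,1] 'a' = {A,S,T2}  orig:{A,S}
  T[2,2] 'a' = {A,S,T2}  orig:{A,S}
  T[0,1] 'ba' = ∅
  T[1,2] 'aa' = {B}
  T[0,2] 'baa' = {A,S}

S ∈ T[0,2] ⇒ YES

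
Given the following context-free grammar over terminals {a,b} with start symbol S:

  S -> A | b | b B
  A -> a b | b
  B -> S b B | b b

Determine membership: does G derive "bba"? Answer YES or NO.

CNF form of G:
  S -> T0 T1 | T1 B | b
  A -> T0 T1 | b
  B -> S X2 | T1 T1
  T0 -> a
  T1 -> b
  X2 -> T1 B

Fill CYK table bottom-up:
  [0..0]={A,S,T1}  "b"  orig:{A,S}
  [1..1]={A,S,T1}  "b"  orig:{A,S}
  [2..2]={T0}  "a"  orig:{}
  [0..1]={B}  "bb"
  [1..2]=∅  "ba"
  [0..2]=∅  "bba"

S ∉ T[0,2] ⇒ NO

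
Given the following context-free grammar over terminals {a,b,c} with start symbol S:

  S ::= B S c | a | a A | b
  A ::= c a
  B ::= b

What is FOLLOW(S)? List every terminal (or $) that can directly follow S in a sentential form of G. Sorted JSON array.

FIRST sets, iterate to fixpoint:
iter 1:
  A via A→c a: +{c}
  B via B→b: +{b}
  S via S→B S c: +{b}
  S via S→a: +{a}
  S: {a,b}  A: {c}  B: {b}
iter 2: (no change)
  S: {a,b}  A: {c}  B: {b}

FOLLOW iteration:
FOLLOW(S) := {$}
pass 1:
  S→B S c: FOLLOW(B) ⊇ FIRST(S) = {a,b}; new: +{a,b}
  S→B S c: FOLLOW(S) ⊇ FIRST(c) = {c}; new: +{c}
  S→a A: FOLLOW(A) ⊇ FOLLOW(S) ⊇ {$,c}; new: +{$,c}
  S: {$,c}  A: {$,c}  B: {a,b}
pass 2: (stable)
  S: {$,c}  A: {$,c}  B: {a,b}

FOLLOW(S) = ["$", "c"]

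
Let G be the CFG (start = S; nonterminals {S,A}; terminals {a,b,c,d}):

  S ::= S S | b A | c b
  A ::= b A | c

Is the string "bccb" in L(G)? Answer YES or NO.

Convert to CNF:
  S -> S S | T0 A | T1 T0
  A -> T0 A | c
  T0 -> b
  T1 -> c

Fill CYK table bottom-up:
  [0..0]={T0}  "b"  orig:{}
  [1..1]={A,T1}  "c"  orig:{A}
  [2..2]={A,T1}  "c"  orig:{A}
  [3..3]={T0}  "b"  orig:{}
  [0..1]={A,S}  "bc"
  [1..2]=∅  "cc"
  [2..3]={S}  "cb"
  [0..2]=∅  "bcc"
  [1..3]=∅  "ccb"
  [0..3]={S}  "bccb"

S ∈ T[0,3] ⇒ YES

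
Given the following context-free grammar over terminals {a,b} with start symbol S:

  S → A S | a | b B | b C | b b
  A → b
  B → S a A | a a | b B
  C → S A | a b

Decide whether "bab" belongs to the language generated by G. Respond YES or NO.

Convert to CNF:
  S -> A S | T1 B | T1 C | T1 T1 | a
  A -> b
  B -> S X2 | T0 T0 | T1 B
  C -> S A | T0 T1
  T0 -> a
  T1 -> b
  X2 -> T0 A

Fill CYK table bottom-up:
  T[0,0] 'b' = {A,T1}  orig:{A}
  T[1,1] 'a' = {S,T0}  orig:{S}
  T[2,2] 'b' = {A,T1}  orig:{A}
  T[0,1] 'ba' = {S}
  T[1,2] 'ab' = {C,X2}  orig:{C}
  T[0,2] 'bab' = {C,S}

S ∈ T[0,2] ⇒ YES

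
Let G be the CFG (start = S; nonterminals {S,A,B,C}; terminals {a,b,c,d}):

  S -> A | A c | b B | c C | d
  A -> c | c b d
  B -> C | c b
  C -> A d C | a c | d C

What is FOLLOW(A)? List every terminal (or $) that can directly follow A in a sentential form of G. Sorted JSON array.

FIRST sets, iterate to fixpoint:
iter 1:
  A via A→c: +{c}
  B via B→c b: +{c}
  C via C→A d C: +{c}
  C via C→a c: +{a}
  C via C→d C: +{d}
  S via S→A: +{c}
  S via S→b B: +{b}
  S via S→d: +{d}
  S: {b,c,d}  A: {c}  B: {c}  C: {a,c,d}
iter 2:
  B via B→C: +{a,d}
  S: {b,c,d}  A: {c}  B: {a,c,d}  C: {a,c,d}
iter 3: — fixpoint
  S: {b,c,d}  A: {c}  B: {a,c,d}  C: {a,c,d}

FOLLOW iteration:
initialize: $ ∈ FOLLOW(S)
pass 1:
  C→A d C: FOLLOW(A) ⊇ FIRST(d) = {d}; new: +{d}
  S→A: FOLLOW(A) ⊇ FOLLOW(S) ⊇ {$}; new: +{$}
  S→A c: FOLLOW(A) ⊇ FIRST(c) = {c}; new: +{c}
  S→b B: FOLLOW(B) ⊇ FOLLOW(S) ⊇ {$}; new: +{$}
  S→c C: FOLLOW(C) ⊇ FOLLOW(S) ⊇ {$}; new: +{$}
  FOLLOW[S]={$}  FOLLOW[A]={$,c,d}  FOLLOW[B]={$}  FOLLOW[C]={$}
pass 2: (stable)
  FOLLOW[S]={$}  FOLLOW[A]={$,c,d}  FOLLOW[B]={$}  FOLLOW[C]={$}

FOLLOW(A) = ["$", "c", "d"]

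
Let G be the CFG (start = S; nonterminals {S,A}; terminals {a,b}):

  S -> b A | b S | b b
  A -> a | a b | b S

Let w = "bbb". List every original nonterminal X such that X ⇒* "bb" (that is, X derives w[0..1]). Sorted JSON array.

Convert to CNF:
  S -> T1 A | T1 S | T1 T1
  A -> T0 T1 | T1 S | a
  T0 -> a
  T1 -> b

CYK fill — only the sub-triangle for w[0..1]:
  T[0,0] 'b' = {T1}  orig:{}
  T[1,1] 'b' = {T1}  orig:{}
  T[0,1] 'bb' = {S}

Original NTs in T[0,1] deriving "bb": ["S"]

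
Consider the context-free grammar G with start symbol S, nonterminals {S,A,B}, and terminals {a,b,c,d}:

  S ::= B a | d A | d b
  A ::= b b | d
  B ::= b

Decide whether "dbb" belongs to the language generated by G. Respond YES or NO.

CNF form of G:
  S -> B T1 | T2 A | T2 T0
  A -> T0 T0 | d
  B -> b
  T0 -> b
  T1 -> a
  T2 -> d

CYK table (by increasing span):
  T[0,0] 'd' = {A,T2}  orig:{A}
  T[1,1] 'b' = {B,T0}  orig:{B}
  T[2,2] 'b' = {B,T0}  orig:{B}
  T[0,1] 'db' = {S}
  T[1,2] 'bb' = {A}
  T[0,2] 'dbb' = {S}

S ∈ T[0,2] ⇒ YES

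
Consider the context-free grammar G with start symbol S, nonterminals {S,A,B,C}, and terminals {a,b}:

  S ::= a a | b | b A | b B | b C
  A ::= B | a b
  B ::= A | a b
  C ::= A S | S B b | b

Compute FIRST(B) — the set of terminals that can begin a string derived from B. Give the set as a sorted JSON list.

Compute FIRST by fixpoint:
iter 1:
  A via A→a b: +{a}
  B via B→A: +{a}
  C via C→A S: +{a}
  C via C→b: +{b}
  S via S→a a: +{a}
  S via S→b: +{b}
  S: {a,b}  A: {a}  B: {a}  C: {a,b}
iter 2: done
  S: {a,b}  A: {a}  B: {a}  C: {a,b}

FIRST(B) = ["a"]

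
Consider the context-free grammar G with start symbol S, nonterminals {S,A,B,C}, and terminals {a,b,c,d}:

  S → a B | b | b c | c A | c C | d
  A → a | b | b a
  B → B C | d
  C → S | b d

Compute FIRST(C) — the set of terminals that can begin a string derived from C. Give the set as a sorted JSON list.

FIRST iteration:
[1]
  A via A→a: +{a}
  A via A→b: +{b}
  B via B→d: +{d}
  C via C→b d: +{b}
  S via S→a B: +{a}
  S via S→b: +{b}
  S via S→c A: +{c}
  S via S→d: +{d}
  FIRST(S)={a,b,c,d}  FIRST(A)={a,b}  FIRST(B)={d}  FIRST(C)={b}
[2]
  C via C→S: +{a,c,d}
  FIRST(S)={a,b,c,d}  FIRST(A)={a,b}  FIRST(B)={d}  FIRST(C)={a,b,c,d}
[3] (no change)
  FIRST(S)={a,b,c,d}  FIRST(A)={a,b}  FIRST(B)={d}  FIRST(C)={a,b,c,d}

FIRST(C) = ["a", "b", "c", "d"]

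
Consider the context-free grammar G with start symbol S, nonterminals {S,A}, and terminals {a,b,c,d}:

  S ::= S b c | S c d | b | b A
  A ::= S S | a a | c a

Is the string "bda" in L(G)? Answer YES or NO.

Convert to CNF:
  S -> S X4 | S X5 | T2 A | b
  A -> S S | T0 T0 | T1 T0
  T0 -> a
  T1 -> c
  T2 -> b
  T3 -> d
  X4 -> T2 T1
  X5 -> T1 T3

CYK fill:
  T[0,0] 'b' = {S,T2}  orig:{S}
  T[1,1] 'd' = {T3}  orig:{}
  T[2,2] 'a' = {T0}  orig:{}
  T[0,1] 'bd' = ∅
  T[1,2] 'da' = ∅
  T[0,2] 'bda' = ∅

S ∉ T[0,2] ⇒ NO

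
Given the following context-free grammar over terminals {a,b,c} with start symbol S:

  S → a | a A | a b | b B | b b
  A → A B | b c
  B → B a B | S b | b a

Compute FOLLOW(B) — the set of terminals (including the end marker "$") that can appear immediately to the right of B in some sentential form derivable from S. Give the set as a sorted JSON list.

FIRST sets, iterate to fixpoint:
[1]
  A via A→b c: +{b}
  B via B→b a: +{b}
  S via S→a: +{a}
  S via S→b B: +{b}
  FIRST[S]={a,b}  FIRST[A]={b}  FIRST[B]={b}
[2]
  B via B→S b: +{a}
  FIRST[S]={a,b}  FIRST[A]={b}  FIRST[B]={a,b}
[3] done
  FIRST[S]={a,b}  FIRST[A]={b}  FIRST[B]={a,b}

FOLLOW iteration:
seed FOLLOW(S) with $
round 1:
  A→A B: FOLLOW(A) ⊇ FIRST(B) = {a,b}; new: +{a,b}
  A→A B: FOLLOW(B) ⊇ FOLLOW(A) ⊇ {a,b}; new: +{a,b}
  B→S b: FOLLOW(S) ⊇ FIRST(b) = {b}; new: +{b}
  S→a A: FOLLOW(A) ⊇ FOLLOW(S) ⊇ {$,b}; new: +{$}
  S→b B: FOLLOW(B) ⊇ FOLLOW(S) ⊇ {$,b}; new: +{$}
  S: {$,b}  A: {$,a,b}  B: {$,a,b}
round 2: (no change)
  S: {$,b}  A: {$,a,b}  B: {$,a,b}

FOLLOW(B) = ["$", "a", "b"]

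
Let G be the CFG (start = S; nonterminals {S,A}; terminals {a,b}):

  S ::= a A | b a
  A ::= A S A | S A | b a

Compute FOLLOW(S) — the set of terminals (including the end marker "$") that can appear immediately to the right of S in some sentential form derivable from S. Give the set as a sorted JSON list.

FIRST sets, iterate to fixpoint:
iter 1:
  A via A→b a: +{b}
  S via S→a A: +{a}
  S via S→b a: +{b}
  FIRST[S]={a,b}  FIRST[A]={b}
iter 2:
  A via A→S A: +{a}
  FIRST[S]={a,b}  FIRST[A]={a,b}
iter 3: (stable)
  FIRST[S]={a,b}  FIRST[A]={a,b}

FOLLOW iteration:
seed FOLLOW(S) with $
[1]
  A→A S A: FOLLOW(A) ⊇ FIRST(S) = {a,b}; new: +{a,b}
  A→A S A: FOLLOW(S) ⊇ FIRST(A) = {a,b}; new: +{a,b}
  S→a A: FOLLOW(A) ⊇ FOLLOW(S) ⊇ {$,a,b}; new: +{$}
  FOLLOW(S)={$,a,b}  FOLLOW(A)={$,a,b}
[2] — fixpoint
  FOLLOW(S)={$,a,b}  FOLLOW(A)={$,a,b}

FOLLOW(S) = ["$", "a", "b"]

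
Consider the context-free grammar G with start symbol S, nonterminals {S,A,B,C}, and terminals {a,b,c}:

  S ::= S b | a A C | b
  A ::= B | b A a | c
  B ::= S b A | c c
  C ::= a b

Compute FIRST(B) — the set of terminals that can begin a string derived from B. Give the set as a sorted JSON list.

Compute FIRST by fixpoint:
iter 1:
  A via A→b A a: +{b}
  A via A→c: +{c}
  B via B→c c: +{c}
  C via C→a b: +{a}
  S via S→a A C: +{a}
  S via S→b: +{b}
  FIRST[S]={a,b}  FIRST[A]={b,c}  FIRST[B]={c}  FIRST[C]={a}
iter 2:
  B via B→S b A: +{a,b}
  FIRST[S]={a,b}  FIRST[A]={b,c}  FIRST[B]={a,b,c}  FIRST[C]={a}
iter 3:
  A via A→B: +{a}
  FIRST[S]={a,b}  FIRST[A]={a,b,c}  FIRST[B]={a,b,c}  FIRST[C]={a}
iter 4: done
  FIRST[S]={a,b}  FIRST[A]={a,b,c}  FIRST[B]={a,b,c}  FIRST[C]={a}

FIRST(B) = ["a", "b", "c"]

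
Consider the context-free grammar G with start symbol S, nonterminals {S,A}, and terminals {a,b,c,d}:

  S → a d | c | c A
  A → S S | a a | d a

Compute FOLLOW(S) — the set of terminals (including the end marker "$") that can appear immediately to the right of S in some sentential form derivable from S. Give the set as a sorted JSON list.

Compute FIRST by fixpoint:
round 1:
  A via A→a a: +{a}
  A via A→d a: +{d}
  S via S→a d: +{a}
  S via S→c: +{c}
  S: {a,c}  A: {a,d}
round 2:
  A via A→S S: +{c}
  S: {a,c}  A: {a,c,d}
round 3: (no change)
  S: {a,c}  A: {a,c,d}

FOLLOW iteration:
initialize: $ ∈ FOLLOW(S)
round 1:
  A→S S: FOLLOW(S) ⊇ FIRST(S) = {a,c}; new: +{a,c}
  S→c A: FOLLOW(A) ⊇ FOLLOW(S) ⊇ {$,a,c}; new: +{$,a,c}
  FOLLOW[S]={$,a,c}  FOLLOW[A]={$,a,c}
round 2: (stable)
  FOLLOW[S]={$,a,c}  FOLLOW[A]={$,a,c}

FOLLOW(S) = ["$", "a", "c"]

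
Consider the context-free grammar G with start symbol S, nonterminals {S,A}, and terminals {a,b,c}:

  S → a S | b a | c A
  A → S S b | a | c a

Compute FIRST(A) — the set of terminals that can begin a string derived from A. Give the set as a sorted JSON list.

FIRST iteration:
iter 1:
  A via A→a: +{a}
  A via A→c a: +{c}
  S via S→a S: +{a}
  S via S→b a: +{b}
  S via S→c A: +{c}
  FIRST[S]={a,b,c}  FIRST[A]={a,c}
iter 2:
  A via A→S S b: +{b}
  FIRST[S]={a,b,c}  FIRST[A]={a,b,c}
iter 3: done
  FIRST[S]={a,b,c}  FIRST[A]={a,b,c}

FIRST(A) = ["a", "b", "c"]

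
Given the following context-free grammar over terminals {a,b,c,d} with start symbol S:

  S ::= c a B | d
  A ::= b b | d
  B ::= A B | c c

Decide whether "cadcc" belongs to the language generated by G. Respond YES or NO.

CNF form of G:
  S -> T1 X3 | d
  A -> T0 T0 | d
  B -> A B | T1 T1
  T0 -> b
  T1 -> c
  T2 -> a
  X3 -> T2 B

CYK table (by increasing span):
  T[0,0] 'c' = {T1}  orig:{}
  T[1,1] 'a' = {T2}  orig:{}
  T[2,2] 'd' = {A,S}
  T[3,3] 'c' = {T1}  orig:{}
  T[4,4] 'c' = {T1}  orig:{}
  T[0,1] 'ca' = ∅
  T[1,2] 'ad' = ∅
  T[2,3] 'dc' = ∅
  T[3,4] 'cc' = {B}
  T[0,2] 'cad' = ∅
  T[1,3] 'adc' = ∅
  T[2,4] 'dcc' = {B}
  T[0,3] 'cadc' = ∅
  T[1,4] 'adcc' = {X3}  orig:{}
  T[0,4] 'cadcc' = {S}

S ∈ T[0,4] ⇒ YES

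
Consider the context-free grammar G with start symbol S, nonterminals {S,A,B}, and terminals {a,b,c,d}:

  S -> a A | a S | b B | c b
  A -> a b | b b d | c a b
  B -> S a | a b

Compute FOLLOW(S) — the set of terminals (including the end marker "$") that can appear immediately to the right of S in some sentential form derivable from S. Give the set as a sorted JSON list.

Compute FIRST by fixpoint:
round 1:
  A via A→a b: +{a}
  A via A→b b d: +{b}
  A via A→c a b: +{c}
  B via B→a b: +{a}
  S via S→a A: +{a}
  S via S→b B: +{b}
  S via S→c b: +{c}
  S: {a,b,c}  A: {a,b,c}  B: {a}
round 2:
  B via B→S a: +{b,c}
  S: {a,b,c}  A: {a,b,c}  B: {a,b,c}
round 3: done
  S: {a,b,c}  A: {a,b,c}  B: {a,b,c}

FOLLOW sets:
FOLLOW(S) := {$}
pass 1:
  B→S a: FOLLOW(S) ⊇ FIRST(a) = {a}; new: +{a}
  S→a A: FOLLOW(A) ⊇ FOLLOW(S) ⊇ {$,a}; new: +{$,a}
  S→b B: FOLLOW(B) ⊇ FOLLOW(S) ⊇ {$,a}; new: +{$,a}
  S: {$,a}  A: {$,a}  B: {$,a}
pass 2: — fixpoint
  S: {$,a}  A: {$,a}  B: {$,a}

FOLLOW(S) = ["$", "a"]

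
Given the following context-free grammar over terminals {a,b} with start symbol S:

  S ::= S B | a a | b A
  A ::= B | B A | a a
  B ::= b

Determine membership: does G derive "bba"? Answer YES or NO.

Convert to CNF:
  S -> S B | T0 T0 | T1 A
  A -> B A | T0 T0 | b
  B -> b
  T0 -> a
  T1 -> b

Fill CYK table bottom-up:
  [0..0]={A,B,T1}  "b"  orig:{A,B}
  [1..1]={A,B,T1}  "b"  orig:{A,B}
  [2..2]={T0}  "a"  orig:{}
  [0..1]={A,S}  "bb"
  [1..2]=∅  "ba"
  [0..2]=∅  "bba"

S ∉ T[0,2] ⇒ NO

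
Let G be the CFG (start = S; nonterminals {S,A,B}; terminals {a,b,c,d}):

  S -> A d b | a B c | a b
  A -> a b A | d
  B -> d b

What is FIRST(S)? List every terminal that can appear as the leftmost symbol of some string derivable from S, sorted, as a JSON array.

FIRST sets, iterate to fixpoint:
iter 1:
  A via A→a b A: +{a}
  A via A→d: +{d}
  B via B→d b: +{d}
  S via S→A d b: +{a,d}
  S: {a,d}  A: {a,d}  B: {d}
iter 2: (stable)
  S: {a,d}  A: {a,d}  B: {d}

FIRST(S) = ["a", "d"]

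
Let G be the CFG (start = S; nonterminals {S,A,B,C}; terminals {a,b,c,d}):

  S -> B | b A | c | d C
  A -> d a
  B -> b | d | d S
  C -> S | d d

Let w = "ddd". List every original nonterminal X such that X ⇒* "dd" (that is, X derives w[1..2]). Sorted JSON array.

Convert to CNF:
  S -> T0 C | T0 S | T2 A | b | c | d
  A -> T0 T1
  B -> T0 S | b | d
  C -> T0 C | T0 S | T0 T0 | T2 A | b | c | d
  T0 -> d
  T1 -> a
  T2 -> b

CYK table (by increasing span), restricted to cells inside w[1..2]:
  [1..1]={B,C,S,T0}  "d"  orig:{B,C,S}
  [2..2]={B,C,S,T0}  "d"  orig:{B,C,S}
  [1..2]={B,C,S}  "dd"

Original NTs in T[1,2] deriving "dd": ["B", "C", "S"]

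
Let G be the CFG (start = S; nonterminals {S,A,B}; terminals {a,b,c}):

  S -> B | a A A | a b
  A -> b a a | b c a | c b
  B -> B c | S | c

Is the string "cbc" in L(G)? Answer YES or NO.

Convert to CNF:
  S -> B T2 | T1 T0 | T1 X6 | c
  A -> T0 X3 | T0 X4 | T2 T0
  B -> B T2 | T1 T0 | T1 X5 | c
  T0 -> b
  T1 -> a
  T2 -> c
  X3 -> T1 T1
  X4 -> T2 T1
  X5 -> A A
  X6 -> A A

CYK fill:
  cell(0,0) c: {B,S,T2}  orig:{B,S}
  cell(1,1) b: {T0}  orig:{}
  cell(2,2) c: {B,S,T2}  orig:{B,S}
  cell(0,1) cb: {A}
  cell(1,2) bc: ∅
  cell(0,2) cbc: ∅

S ∉ T[0,2] ⇒ NO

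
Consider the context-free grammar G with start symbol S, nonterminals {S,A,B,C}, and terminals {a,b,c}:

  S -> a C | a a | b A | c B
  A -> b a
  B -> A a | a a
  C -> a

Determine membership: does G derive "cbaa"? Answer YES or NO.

CNF form of G:
  S -> T0 A | T1 C | T1 T1 | T2 B
  A -> T0 T1
  B -> A T1 | T1 T1
  C -> a
  T0 -> b
  T1 -> a
  T2 -> c

CYK table (by increasing span):
  cell(0,0) c: {T2}  orig:{}
  cell(1,1) b: {T0}  orig:{}
  cell(2,2) a: {C,T1}  orig:{C}
  cell(3,3) a: {C,T1}  orig:{C}
  cell(0,1) cb: ∅
  cell(1,2) ba: {A}
  cell(2,3) aa: {B,S}
  cell(0,2) cba: ∅
  cell(1,3) baa: {B}
  cell(0,3) cbaa: {S}

S ∈ T[0,3] ⇒ YES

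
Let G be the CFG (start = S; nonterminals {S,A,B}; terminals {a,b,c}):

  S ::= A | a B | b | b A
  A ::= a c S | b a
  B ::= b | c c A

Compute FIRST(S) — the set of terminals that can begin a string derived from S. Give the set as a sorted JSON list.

FIRST iteration:
round 1:
  A via A→a c S: +{a}
  A via A→b a: +{b}
  B via B→b: +{b}
  B via B→c c A: +{c}
  S via S→A: +{a,b}
  FIRST(S)={a,b}  FIRST(A)={a,b}  FIRST(B)={b,c}
round 2: (no change)
  FIRST(S)={a,b}  FIRST(A)={a,b}  FIRST(B)={b,c}

FIRST(S) = ["a", "b"]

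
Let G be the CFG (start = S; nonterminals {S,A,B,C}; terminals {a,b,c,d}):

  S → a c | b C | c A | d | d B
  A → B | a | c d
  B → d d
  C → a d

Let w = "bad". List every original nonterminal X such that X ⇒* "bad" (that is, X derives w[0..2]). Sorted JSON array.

CNF form of G:
  S -> T0 A | T1 B | T2 T0 | T3 C | d
  A -> T0 T1 | T1 T1 | a
  B -> T1 T1
  C -> T2 T1
  T0 -> c
  T1 -> d
  T2 -> a
  T3 -> b

CYK fill — only the sub-triangle for w[0..2]:
  cell(0,0) b: {T3}  orig:{}
  cell(1,1) a: {A,T2}  orig:{A}
  cell(2,2) d: {S,T1}  orig:{S}
  cell(0,1) ba: ∅
  cell(1,2) ad: {C}
  cell(0,2) bad: {S}

Original NTs in T[0,2] deriving "bad": ["S"]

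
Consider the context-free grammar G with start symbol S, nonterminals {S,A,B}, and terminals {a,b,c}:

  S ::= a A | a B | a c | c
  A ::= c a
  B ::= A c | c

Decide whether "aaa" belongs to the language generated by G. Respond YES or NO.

CNF form of G:
  S -> T1 A | T1 B | T1 T0 | c
  A -> T0 T1
  B -> A T0 | c
  T0 -> c
  T1 -> a

CYK table (by increasing span):
  [0..0]={T1}  "a"  orig:{}
  [1..1]={T1}  "a"  orig:{}
  [2..2]={T1}  "a"  orig:{}
  [0..1]=∅  "aa"
  [1..2]=∅  "aa"
  [0..2]=∅  "aaa"

S ∉ T[0,2] ⇒ NO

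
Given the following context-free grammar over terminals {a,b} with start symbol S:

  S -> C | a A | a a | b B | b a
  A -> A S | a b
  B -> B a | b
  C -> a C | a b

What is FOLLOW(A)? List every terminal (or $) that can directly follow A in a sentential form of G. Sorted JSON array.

FIRST sets, iterate to fixpoint:
[1]
  A via A→a b: +{a}
  B via B→b: +{b}
  C via C→a C: +{a}
  S via S→C: +{a}
  S via S→b B: +{b}
  FIRST[S]={a,b}  FIRST[A]={a}  FIRST[B]={b}  FIRST[C]={a}
[2] (stable)
  FIRST[S]={a,b}  FIRST[A]={a}  FIRST[B]={b}  FIRST[C]={a}

Compute FOLLOW by fixpoint:
seed FOLLOW(S) with $
[1]
  A→A S: FOLLOW(A) ⊇ FIRST(S) = {a,b}; new: +{a,b}
  A→A S: FOLLOW(S) ⊇ FOLLOW(A) ⊇ {a,b}; new: +{a,b}
  B→B a: FOLLOW(B) ⊇ FIRST(a) = {a}; new: +{a}
  S→C: FOLLOW(C) ⊇ FOLLOW(S) ⊇ {$,a,b}; new: +{$,a,b}
  S→a A: FOLLOW(A) ⊇ FOLLOW(S) ⊇ {$,a,b}; new: +{$}
  S→b B: FOLLOW(B) ⊇ FOLLOW(S) ⊇ {$,a,b}; new: +{$,b}
  S: {$,a,b}  A: {$,a,b}  B: {$,a,b}  C: {$,a,b}
[2] (no change)
  S: {$,a,b}  A: {$,a,b}  B: {$,a,b}  C: {$,a,b}

FOLLOW(A) = ["$", "a", "b"]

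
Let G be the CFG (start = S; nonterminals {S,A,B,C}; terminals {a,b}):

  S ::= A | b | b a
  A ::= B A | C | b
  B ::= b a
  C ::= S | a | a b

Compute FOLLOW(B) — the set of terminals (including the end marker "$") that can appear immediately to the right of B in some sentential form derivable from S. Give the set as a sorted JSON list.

FIRST iteration:
pass 1:
  A via A→b: +{b}
  B via B→b a: +{b}
  C via C→a: +{a}
  S via S→A: +{b}
  FIRST(S)={b}  FIRST(A)={b}  FIRST(B)={b}  FIRST(C)={a}
pass 2:
  A via A→C: +{a}
  C via C→S: +{b}
  S via S→A: +{a}
  FIRST(S)={a,b}  FIRST(A)={a,b}  FIRST(B)={b}  FIRST(C)={a,b}
pass 3: (no change)
  FIRST(S)={a,b}  FIRST(A)={a,b}  FIRST(B)={b}  FIRST(C)={a,b}

FOLLOW sets:
initialize: $ ∈ FOLLOW(S)
iter 1:
  A→B A: FOLLOW(B) ⊇ FIRST(A) = {a,b}; new: +{a,b}
  S→A: FOLLOW(A) ⊇ FOLLOW(S) ⊇ {$}; new: +{$}
  FOLLOW[S]={$}  FOLLOW[A]={$}  FOLLOW[B]={a,b}  FOLLOW[C]={}
iter 2:
  A→C: FOLLOW(C) ⊇ FOLLOW(A) ⊇ {$}; new: +{$}
  FOLLOW[S]={$}  FOLLOW[A]={$}  FOLLOW[B]={a,b}  FOLLOW[C]={$}
iter 3: — fixpoint
  FOLLOW[S]={$}  FOLLOW[A]={$}  FOLLOW[B]={a,b}  FOLLOW[C]={$}

FOLLOW(B) = ["a", "b"]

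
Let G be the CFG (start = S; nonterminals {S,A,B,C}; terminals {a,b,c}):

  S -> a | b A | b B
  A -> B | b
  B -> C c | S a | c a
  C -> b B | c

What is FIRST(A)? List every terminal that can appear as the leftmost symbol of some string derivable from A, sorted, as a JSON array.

FIRST iteration:
round 1:
  A via A→b: +{b}
  B via B→c a: +{c}
  C via C→b B: +{b}
  C via C→c: +{c}
  S via S→a: +{a}
  S via S→b A: +{b}
  FIRST[S]={a,b}  FIRST[A]={b}  FIRST[B]={c}  FIRST[C]={b,c}
round 2:
  A via A→B: +{c}
  B via B→C c: +{b}
  B via B→S a: +{a}
  FIRST[S]={a,b}  FIRST[A]={b,c}  FIRST[B]={a,b,c}  FIRST[C]={b,c}
round 3:
  A via A→B: +{a}
  FIRST[S]={a,b}  FIRST[A]={a,b,c}  FIRST[B]={a,b,c}  FIRST[C]={b,c}
round 4: — fixpoint
  FIRST[S]={a,b}  FIRST[A]={a,b,c}  FIRST[B]={a,b,c}  FIRST[C]={b,c}

FIRST(A) = ["a", "b", "c"]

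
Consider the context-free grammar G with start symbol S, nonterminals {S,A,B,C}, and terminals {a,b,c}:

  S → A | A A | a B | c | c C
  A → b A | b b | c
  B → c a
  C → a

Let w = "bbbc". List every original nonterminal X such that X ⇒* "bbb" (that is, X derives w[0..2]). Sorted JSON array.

CNF form of G:
  S -> A A | T0 A | T0 T0 | T1 C | T2 B | c
  A -> T0 A | T0 T0 | c
  B -> T1 T2
  C -> a
  T0 -> b
  T1 -> c
  T2 -> a

Fill CYK table bottom-up, restricted to cells inside w[0..2]:
  T[0,0] 'b' = {T0}  orig:{}
  T[1,1] 'b' = {T0}  orig:{}
  T[2,2] 'b' = {T0}  orig:{}
  T[0,1] 'bb' = {A,S}
  T[1,2] 'bb' = {A,S}
  T[0,2] 'bbb' = {A,S}

Original NTs in T[0,2] deriving "bbb": ["A", "S"]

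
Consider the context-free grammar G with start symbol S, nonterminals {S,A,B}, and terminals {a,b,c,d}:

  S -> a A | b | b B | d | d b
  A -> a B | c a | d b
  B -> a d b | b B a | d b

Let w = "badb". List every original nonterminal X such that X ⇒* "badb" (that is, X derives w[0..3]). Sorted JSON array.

CNF form of G:
  S -> T0 A | T2 T3 | T3 B | b | d
  A -> T0 B | T1 T0 | T2 T3
  B -> T0 X4 | T2 T3 | T3 X5
  T0 -> a
  T1 -> c
  T2 -> d
  T3 -> b
  X4 -> T2 T3
  X5 -> B T0

CYK table (by increasing span) — only the sub-triangle for w[0..3]:
  T[0,0] 'b' = {S,T3}  orig:{S}
  T[1,1] 'a' = {T0}  orig:{}
  T[2,2] 'd' = {S,T2}  orig:{S}
  T[3,3] 'b' = {S,T3}  orig:{S}
  T[0,1] 'ba' = ∅
  T[1,2] 'ad' = ∅
  T[2,3] 'db' = {A,B,S,X4}  orig:{A,B,S}
  T[0,2] 'bad' = ∅
  T[1,3] 'adb' = {A,B,S}
  T[0,3] 'badb' = {S}

Original NTs in T[0,3] deriving "badb": ["S"]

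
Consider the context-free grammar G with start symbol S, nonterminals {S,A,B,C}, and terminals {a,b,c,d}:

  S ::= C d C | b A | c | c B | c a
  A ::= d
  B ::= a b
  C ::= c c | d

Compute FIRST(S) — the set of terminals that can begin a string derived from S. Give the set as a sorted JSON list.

FIRST sets, iterate to fixpoint:
round 1:
  A via A→d: +{d}
  B via B→a b: +{a}
  C via C→c c: +{c}
  C via C→d: +{d}
  S via S→C d C: +{c,d}
  S via S→b A: +{b}
  S: {b,c,d}  A: {d}  B: {a}  C: {c,d}
round 2: — fixpoint
  S: {b,c,d}  A: {d}  B: {a}  C: {c,d}

FIRST(S) = ["b", "c", "d"]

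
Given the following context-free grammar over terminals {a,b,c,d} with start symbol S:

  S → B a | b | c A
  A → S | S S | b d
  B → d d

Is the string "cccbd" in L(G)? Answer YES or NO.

CNF form of G:
  S -> B T0 | T3 A | b
  A -> B T0 | S S | T1 T2 | T3 A | b
  B -> T2 T2
  T0 -> a
  T1 -> b
  T2 -> d
  T3 -> c

Fill CYK table bottom-up:
  [0..0]={T3}  "c"  orig:{}
  [1..1]={T3}  "c"  orig:{}
  [2..2]={T3}  "c"  orig:{}
  [3..3]={A,S,T1}  "b"  orig:{A,S}
  [4..4]={T2}  "d"  orig:{}
  [0..1]=∅  "cc"
  [1..2]=∅  "cc"
  [2..3]={A,S}  "cb"
  [3..4]={A}  "bd"
  [0..2]=∅  "ccc"
  [1..3]={A,S}  "ccb"
  [2..4]={A,S}  "cbd"
  [0..3]={A,S}  "cccb"
  [1..4]={A,S}  "ccbd"
  [0..4]={A,S}  "cccbd"

S ∈ T[0,4] ⇒ YES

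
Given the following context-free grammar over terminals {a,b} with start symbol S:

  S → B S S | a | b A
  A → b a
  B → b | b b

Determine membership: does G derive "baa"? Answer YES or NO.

Convert to CNF:
  S -> B X2 | T0 A | a
  A -> T0 T1
  B -> T0 T0 | b
  T0 -> b
  T1 -> a
  X2 -> S S

CYK fill:
  cell(0,0) b: {B,T0}  orig:{B}
  cell(1,1) a: {S,T1}  orig:{S}
  cell(2,2) a: {S,T1}  orig:{S}
  cell(0,1) ba: {A}
  cell(1,2) aa: {X2}  orig:{}
  cell(0,2) baa: {S}

S ∈ T[0,2] ⇒ YES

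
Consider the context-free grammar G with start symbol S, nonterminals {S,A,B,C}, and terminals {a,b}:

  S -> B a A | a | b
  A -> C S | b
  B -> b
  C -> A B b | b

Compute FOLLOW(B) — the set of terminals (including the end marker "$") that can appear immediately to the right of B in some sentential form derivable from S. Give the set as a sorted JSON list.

FIRST iteration:
[1]
  A via A→b: +{b}
  B via B→b: +{b}
  C via C→A B b: +{b}
  S via S→B a A: +{b}
  S via S→a: +{a}
  FIRST(S)={a,b}  FIRST(A)={b}  FIRST(B)={b}  FIRST(C)={b}
[2] — fixpoint
  FIRST(S)={a,b}  FIRST(A)={b}  FIRST(B)={b}  FIRST(C)={b}

FOLLOW sets:
seed FOLLOW(S) with $
pass 1:
  A→C S: FOLLOW(C) ⊇ FIRST(S) = {a,b}; new: +{a,b}
  C→A B b: FOLLOW(A) ⊇ FIRST(B) = {b}; new: +{b}
  C→A B b: FOLLOW(B) ⊇ FIRST(b) = {b}; new: +{b}
  S→B a A: FOLLOW(B) ⊇ FIRST(a) = {a}; new: +{a}
  S→B a A: FOLLOW(A) ⊇ FOLLOW(S) ⊇ {$}; new: +{$}
  FOLLOW[S]={$}  FOLLOW[A]={$,b}  FOLLOW[B]={a,b}  FOLLOW[C]={a,b}
pass 2:
  A→C S: FOLLOW(S) ⊇ FOLLOW(A) ⊇ {$,b}; new: +{b}
  FOLLOW[S]={$,b}  FOLLOW[A]={$,b}  FOLLOW[B]={a,b}  FOLLOW[C]={a,b}
pass 3: (stable)
  FOLLOW[S]={$,b}  FOLLOW[A]={$,b}  FOLLOW[B]={a,b}  FOLLOW[C]={a,b}

FOLLOW(B) = ["a", "b"]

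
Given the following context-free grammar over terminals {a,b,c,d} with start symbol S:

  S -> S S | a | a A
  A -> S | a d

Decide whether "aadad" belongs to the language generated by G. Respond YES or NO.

CNF form of G:
  S -> S S | T0 A | a
  A -> S S | T0 A | T0 T1 | a
  T0 -> a
  T1 -> d

CYK table (by increasing span):
  cell(0,0) a: {A,S,T0}  orig:{A,S}
  cell(1,1) a: {A,S,T0}  orig:{A,S}
  cell(2,2) d: {T1}  orig:{}
  cell(3,3) a: {A,S,T0}  orig:{A,S}
  cell(4,4) d: {T1}  orig:{}
  cell(0,1) aa: {A,S}
  cell(1,2) ad: {A}
  cell(2,3) da: ∅
  cell(3,4) ad: {A}
  cell(0,2) aad: {A,S}
  cell(1,3) ada: ∅
  cell(2,4) dad: ∅
  cell(0,3) aada: {A,S}
  cell(1,4) adad: ∅
  cell(0,4) aadad: ∅

S ∉ T[0,4] ⇒ NO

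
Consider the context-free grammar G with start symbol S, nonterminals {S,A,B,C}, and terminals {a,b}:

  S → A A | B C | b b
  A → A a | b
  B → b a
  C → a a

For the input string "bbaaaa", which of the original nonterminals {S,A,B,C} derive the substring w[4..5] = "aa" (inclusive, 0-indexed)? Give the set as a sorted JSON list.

CNF form of G:
  S -> A A | B C | T1 T1
  A -> A T0 | b
  B -> T1 T0
  C -> T0 T0
  T0 -> a
  T1 -> b

CYK table (by increasing span) (cells [i..j] with 4 ≤ i ≤ j ≤ 5 only):
  [4..4]={T0}  "a"  orig:{}
  [5..5]={T0}  "a"  orig:{}
  [4..5]={C}  "aa"

Original NTs in T[4,5] deriving "aa": ["C"]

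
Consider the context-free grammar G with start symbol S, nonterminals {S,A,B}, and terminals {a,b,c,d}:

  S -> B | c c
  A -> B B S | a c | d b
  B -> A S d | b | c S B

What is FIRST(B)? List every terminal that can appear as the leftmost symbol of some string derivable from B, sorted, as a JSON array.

FIRST sets, iterate to fixpoint:
round 1:
  A via A→a c: +{a}
  A via A→d b: +{d}
  B via B→A S d: +{a,d}
  B via B→b: +{b}
  B via B→c S B: +{c}
  S via S→B: +{a,b,c,d}
  S: {a,b,c,d}  A: {a,d}  B: {a,b,c,d}
round 2:
  A via A→B B S: +{b,c}
  S: {a,b,c,d}  A: {a,b,c,d}  B: {a,b,c,d}
round 3: done
  S: {a,b,c,d}  A: {a,b,c,d}  B: {a,b,c,d}

FIRST(B) = ["a", "b", "c", "d"]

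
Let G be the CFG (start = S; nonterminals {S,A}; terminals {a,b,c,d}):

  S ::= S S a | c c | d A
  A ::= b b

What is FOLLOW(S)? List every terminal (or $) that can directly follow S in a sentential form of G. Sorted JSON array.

FIRST iteration:
[1]
  A via A→b b: +{b}
  S via S→c c: +{c}
  S via S→d A: +{d}
  FIRST[S]={c,d}  FIRST[A]={b}
[2] — fixpoint
  FIRST[S]={c,d}  FIRST[A]={b}

FOLLOW sets:
FOLLOW(S) := {$}
iter 1:
  S→S S a: FOLLOW(S) ⊇ FIRST(S) = {c,d}; new: +{c,d}
  S→S S a: FOLLOW(S) ⊇ FIRST(a) = {a}; new: +{a}
  S→d A: FOLLOW(A) ⊇ FOLLOW(S) ⊇ {$,a,c,d}; new: +{$,a,c,d}
  FOLLOW(S)={$,a,c,d}  FOLLOW(A)={$,a,c,d}
iter 2: done
  FOLLOW(S)={$,a,c,d}  FOLLOW(A)={$,a,c,d}

FOLLOW(S) = ["$", "a", "c", "d"]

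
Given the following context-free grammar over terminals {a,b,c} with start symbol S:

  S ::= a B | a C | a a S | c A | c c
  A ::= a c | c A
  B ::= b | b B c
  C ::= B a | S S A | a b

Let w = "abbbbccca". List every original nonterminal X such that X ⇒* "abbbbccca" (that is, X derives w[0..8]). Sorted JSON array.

CNF form of G:
  S -> T0 B | T0 C | T0 X5 | T1 A | T1 T1
  A -> T0 T1 | T1 A
  B -> T2 X3 | b
  C -> B T0 | S X4 | T0 T2
  T0 -> a
  T1 -> c
  T2 -> b
  X3 -> B T1
  X4 -> S A
  X5 -> T0 S

Fill CYK table bottom-up (cells [i..j] with 0 ≤ i ≤ j ≤ 8 only):
  T[0,0] 'a' = {T0}  orig:{}
  T[1,1] 'b' = {B,T2}  orig:{B}
  T[2,2] 'b' = {B,T2}  orig:{B}
  T[3,3] 'b' = {B,T2}  orig:{B}
  T[4,4] 'b' = {B,T2}  orig:{B}
  T[5,5] 'c' = {T1}  orig:{}
  T[6,6] 'c' = {T1}  orig:{}
  T[7,7] 'c' = {T1}  orig:{}
  T[8,8] 'a' = {T0}  orig:{}
  T[0,1] 'ab' = {C,S}
  T[1,2] 'bb' = ∅
  T[2,3] 'bb' = ∅
  T[3,4] 'bb' = ∅
  T[4,5] 'bc' = {X3}  orig:{}
  T[5,6] 'cc' = {S}
  T[6,7] 'cc' = {S}
  T[7,8] 'ca' = ∅
  T[0,2] 'abb' = ∅
  T[1,3] 'bbb' = ∅
  T[2,4] 'bbb' = ∅
  T[3,5] 'bbc' = {B}
  T[4,6] 'bcc' = ∅
  T[5,7] 'ccc' = ∅
  T[6,8] 'cca' = ∅
  T[0,3] 'abbb' = ∅
  T[1,4] 'bbbb' = ∅
  T[2,5] 'bbbc' = ∅
  T[3,6] 'bbcc' = {X3}  orig:{}
  T[4,7] 'bccc' = ∅
  T[5,8] 'ccca' = ∅
  T[0,4] 'abbbb' = ∅
  T[1,5] 'bbbbc' = ∅
  T[2,6] 'bbbcc' = {B}
  T[3,7] 'bbccc' = ∅
  T[4,8] 'bccca' = ∅
  T[0,5] 'abbbbc' = ∅
  T[1,6] 'bbbbcc' = ∅
  T[2,7] 'bbbccc' = {X3}  orig:{}
  T[3,8] 'bbccca' = ∅
  T[0,6] 'abbbbcc' = ∅
  T[1,7] 'bbbbccc' = {B}
  T[2,8] 'bbbccca' = ∅
  T[0,7] 'abbbbccc' = {S}
  T[1,8] 'bbbbccca' = {C}
  T[0,8] 'abbbbccca' = {S}

Original NTs in T[0,8] deriving "abbbbccca": ["S"]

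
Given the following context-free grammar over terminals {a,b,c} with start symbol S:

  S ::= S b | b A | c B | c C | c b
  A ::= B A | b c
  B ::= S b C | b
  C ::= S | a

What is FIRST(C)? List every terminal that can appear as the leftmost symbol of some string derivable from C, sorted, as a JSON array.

FIRST sets, iterate to fixpoint:
iter 1:
  A via A→b c: +{b}
  B via B→b: +{b}
  C via C→a: +{a}
  S via S→b A: +{b}
  S via S→c B: +{c}
  FIRST(S)={b,c}  FIRST(A)={b}  FIRST(B)={b}  FIRST(C)={a}
iter 2:
  B via B→S b C: +{c}
  C via C→S: +{b,c}
  FIRST(S)={b,c}  FIRST(A)={b}  FIRST(B)={b,c}  FIRST(C)={a,b,c}
iter 3:
  A via A→B A: +{c}
  FIRST(S)={b,c}  FIRST(A)={b,c}  FIRST(B)={b,c}  FIRST(C)={a,b,c}
iter 4: (no change)
  FIRST(S)={b,c}  FIRST(A)={b,c}  FIRST(B)={b,c}  FIRST(C)={a,b,c}

FIRST(C) = ["a", "b", "c"]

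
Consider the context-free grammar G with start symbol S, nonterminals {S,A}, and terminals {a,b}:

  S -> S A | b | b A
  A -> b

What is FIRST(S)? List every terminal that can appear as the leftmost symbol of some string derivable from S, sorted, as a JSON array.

Compute FIRST by fixpoint:
round 1:
  A via A→b: +{b}
  S via S→b: +{b}
  FIRST[S]={b}  FIRST[A]={b}
round 2: (no change)
  FIRST[S]={b}  FIRST[A]={b}

FIRST(S) = ["b"]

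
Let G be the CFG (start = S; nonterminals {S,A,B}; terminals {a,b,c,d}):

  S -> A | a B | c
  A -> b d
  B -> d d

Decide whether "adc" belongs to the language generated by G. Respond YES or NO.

CNF form of G:
  S -> T0 T1 | T2 B | c
  A -> T0 T1
  B -> T1 T1
  T0 -> b
  T1 -> d
  T2 -> a

CYK table (by increasing span):
  cell(0,0) a: {T2}  orig:{}
  cell(1,1) d: {T1}  orig:{}
  cell(2,2) c: {S}
  cell(0,1) ad: ∅
  cell(1,2) dc: ∅
  cell(0,2) adc: ∅

S ∉ T[0,2] ⇒ NO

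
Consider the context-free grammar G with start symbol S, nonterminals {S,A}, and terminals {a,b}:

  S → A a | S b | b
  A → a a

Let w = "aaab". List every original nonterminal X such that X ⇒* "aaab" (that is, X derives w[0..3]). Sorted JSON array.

CNF form of G:
  S -> A T0 | S T1 | b
  A -> T0 T0
  T0 -> a
  T1 -> b

Fill CYK table bottom-up, restricted to cells inside w[0..3]:
  [0..0]={T0}  "a"  orig:{}
  [1..1]={T0}  "a"  orig:{}
  [2..2]={T0}  "a"  orig:{}
  [3..3]={S,T1}  "b"  orig:{S}
  [0..1]={A}  "aa"
  [1..2]={A}  "aa"
  [2..3]=∅  "ab"
  [0..2]={S}  "aaa"
  [1..3]=∅  "aab"
  [0..3]={S}  "aaab"

Original NTs in T[0,3] deriving "aaab": ["S"]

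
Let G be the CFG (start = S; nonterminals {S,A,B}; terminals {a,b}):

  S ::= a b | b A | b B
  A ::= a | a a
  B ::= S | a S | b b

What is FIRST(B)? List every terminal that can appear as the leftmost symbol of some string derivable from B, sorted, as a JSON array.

FIRST iteration:
pass 1:
  A via A→a: +{a}
  B via B→a S: +{a}
  B via B→b b: +{b}
  S via S→a b: +{a}
  S via S→b A: +{b}
  FIRST(S)={a,b}  FIRST(A)={a}  FIRST(B)={a,b}
pass 2: — fixpoint
  FIRST(S)={a,b}  FIRST(A)={a}  FIRST(B)={a,b}

FIRST(B) = ["a", "b"]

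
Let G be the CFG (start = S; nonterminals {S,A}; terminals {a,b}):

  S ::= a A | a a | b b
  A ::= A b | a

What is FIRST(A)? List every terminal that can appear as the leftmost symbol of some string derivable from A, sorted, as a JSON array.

FIRST iteration:
[1]
  A via A→a: +{a}
  S via S→a A: +{a}
  S via S→b b: +{b}
  FIRST[S]={a,b}  FIRST[A]={a}
[2] (no change)
  FIRST[S]={a,b}  FIRST[A]={a}

FIRST(A) = ["a"]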